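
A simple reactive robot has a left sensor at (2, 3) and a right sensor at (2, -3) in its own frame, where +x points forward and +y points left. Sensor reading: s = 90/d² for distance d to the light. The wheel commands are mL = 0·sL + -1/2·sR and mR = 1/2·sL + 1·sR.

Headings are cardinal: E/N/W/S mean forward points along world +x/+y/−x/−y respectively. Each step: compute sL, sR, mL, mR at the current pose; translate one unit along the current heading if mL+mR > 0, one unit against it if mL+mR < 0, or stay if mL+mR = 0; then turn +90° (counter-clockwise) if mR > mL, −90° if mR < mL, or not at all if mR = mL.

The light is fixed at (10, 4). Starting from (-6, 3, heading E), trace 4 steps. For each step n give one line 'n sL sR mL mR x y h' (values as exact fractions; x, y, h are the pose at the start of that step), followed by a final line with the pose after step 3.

n=0: pose=(-6,3,E); sL=9/20, sR=45/106; mL=-45/212, mR=1377/2120; mL+mR=927/2120 → advance +1; mR−mL=1827/2120 → turn +1·90°
n=1: pose=(-5,3,N); sL=18/65, sR=18/29; mL=-9/29, mR=1431/1885; mL+mR=846/1885 → advance +1; mR−mL=2016/1885 → turn +1·90°
n=2: pose=(-5,4,W); sL=45/149, sR=45/149; mL=-45/298, mR=135/298; mL+mR=45/149 → advance +1; mR−mL=90/149 → turn +1·90°
n=3: pose=(-6,4,S); sL=90/173, sR=18/73; mL=-9/73, mR=6399/12629; mL+mR=4842/12629 → advance +1; mR−mL=7956/12629 → turn +1·90°

0 9/20 45/106 -45/212 1377/2120 -6 3 E
1 18/65 18/29 -9/29 1431/1885 -5 3 N
2 45/149 45/149 -45/298 135/298 -5 4 W
3 90/173 18/73 -9/73 6399/12629 -6 4 S
final -6 3 E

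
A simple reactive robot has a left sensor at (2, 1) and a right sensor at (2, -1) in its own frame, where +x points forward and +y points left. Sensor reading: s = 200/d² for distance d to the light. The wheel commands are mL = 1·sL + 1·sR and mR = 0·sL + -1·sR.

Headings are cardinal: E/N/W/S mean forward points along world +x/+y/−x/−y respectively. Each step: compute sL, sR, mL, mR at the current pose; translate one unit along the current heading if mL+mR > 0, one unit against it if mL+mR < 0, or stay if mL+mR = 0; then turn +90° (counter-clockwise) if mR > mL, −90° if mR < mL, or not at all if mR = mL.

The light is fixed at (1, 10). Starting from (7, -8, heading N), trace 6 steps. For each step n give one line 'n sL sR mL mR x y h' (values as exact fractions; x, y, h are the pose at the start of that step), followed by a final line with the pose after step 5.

n=0: pose=(7,-8,N); sL=200/281, sR=40/61; mL=23440/17141, mR=-40/61; mL+mR=200/281 → advance +1; mR−mL=-34680/17141 → turn -1·90°
n=1: pose=(7,-7,E); sL=5/8, sR=50/97; mL=885/776, mR=-50/97; mL+mR=5/8 → advance +1; mR−mL=-1285/776 → turn -1·90°
n=2: pose=(8,-7,S); sL=8/17, sR=200/397; mL=6576/6749, mR=-200/397; mL+mR=8/17 → advance +1; mR−mL=-9976/6749 → turn -1·90°
n=3: pose=(8,-8,W); sL=100/193, sR=100/157; mL=35000/30301, mR=-100/157; mL+mR=100/193 → advance +1; mR−mL=-54300/30301 → turn -1·90°
n=4: pose=(7,-8,N); sL=200/281, sR=40/61; mL=23440/17141, mR=-40/61; mL+mR=200/281 → advance +1; mR−mL=-34680/17141 → turn -1·90°
n=5: pose=(7,-7,E); sL=5/8, sR=50/97; mL=885/776, mR=-50/97; mL+mR=5/8 → advance +1; mR−mL=-1285/776 → turn -1·90°

0 200/281 40/61 23440/17141 -40/61 7 -8 N
1 5/8 50/97 885/776 -50/97 7 -7 E
2 8/17 200/397 6576/6749 -200/397 8 -7 S
3 100/193 100/157 35000/30301 -100/157 8 -8 W
4 200/281 40/61 23440/17141 -40/61 7 -8 N
5 5/8 50/97 885/776 -50/97 7 -7 E
final 8 -7 S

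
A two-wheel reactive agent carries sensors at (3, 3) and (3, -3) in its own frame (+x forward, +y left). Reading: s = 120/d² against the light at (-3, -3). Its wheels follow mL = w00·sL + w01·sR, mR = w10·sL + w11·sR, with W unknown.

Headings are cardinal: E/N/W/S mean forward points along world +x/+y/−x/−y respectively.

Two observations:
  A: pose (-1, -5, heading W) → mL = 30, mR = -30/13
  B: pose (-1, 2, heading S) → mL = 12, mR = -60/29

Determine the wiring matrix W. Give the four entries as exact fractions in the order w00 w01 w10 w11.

obs A: pose=(-1,-5,W) → sL=60/13, sR=60, mL=30, mR=-30/13
obs B: pose=(-1,2,S) → sL=120/29, sR=24, mL=12, mR=-60/29
sensor matrix S = [[60/13, 60], [120/29, 24]]; det S = -51840/377
solve [mL_A; mL_B] = S·[w00; w01] and [mR_A; mR_B] = S·[w10; w11]:
  w00 = 0, w01 = 1/2, w10 = -1/2, w11 = 0

0 1/2 -1/2 0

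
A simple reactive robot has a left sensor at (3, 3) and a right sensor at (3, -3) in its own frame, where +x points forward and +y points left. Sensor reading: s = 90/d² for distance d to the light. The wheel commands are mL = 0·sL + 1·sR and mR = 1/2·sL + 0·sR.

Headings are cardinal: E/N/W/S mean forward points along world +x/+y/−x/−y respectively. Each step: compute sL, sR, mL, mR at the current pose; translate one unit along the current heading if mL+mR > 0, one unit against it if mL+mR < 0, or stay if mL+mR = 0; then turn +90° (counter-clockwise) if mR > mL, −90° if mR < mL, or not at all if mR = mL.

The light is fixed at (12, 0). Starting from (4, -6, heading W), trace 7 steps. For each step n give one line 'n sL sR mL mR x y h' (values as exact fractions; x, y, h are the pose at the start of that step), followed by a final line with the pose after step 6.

0 45/101 9/13 9/13 45/202 4 -6 W
1 10/17 2 2 5/17 3 -6 N
2 9/4 9/10 9/10 9/8 3 -5 E
3 18/25 90/29 90/29 9/25 4 -5 N
4 45/13 45/37 45/37 45/26 4 -4 E
5 90/101 90/17 90/17 45/101 5 -4 N
6 45/8 45/26 45/26 45/16 5 -3 E
final 6 -3 N

n=0: pose=(4,-6,W); sL=45/101, sR=9/13; mL=9/13, mR=45/202; mL+mR=2403/2626 → advance +1; mR−mL=-1233/2626 → turn -1·90°
n=1: pose=(3,-6,N); sL=10/17, sR=2; mL=2, mR=5/17; mL+mR=39/17 → advance +1; mR−mL=-29/17 → turn -1·90°
n=2: pose=(3,-5,E); sL=9/4, sR=9/10; mL=9/10, mR=9/8; mL+mR=81/40 → advance +1; mR−mL=9/40 → turn +1·90°
n=3: pose=(4,-5,N); sL=18/25, sR=90/29; mL=90/29, mR=9/25; mL+mR=2511/725 → advance +1; mR−mL=-1989/725 → turn -1·90°
n=4: pose=(4,-4,E); sL=45/13, sR=45/37; mL=45/37, mR=45/26; mL+mR=2835/962 → advance +1; mR−mL=495/962 → turn +1·90°
n=5: pose=(5,-4,N); sL=90/101, sR=90/17; mL=90/17, mR=45/101; mL+mR=9855/1717 → advance +1; mR−mL=-8325/1717 → turn -1·90°
n=6: pose=(5,-3,E); sL=45/8, sR=45/26; mL=45/26, mR=45/16; mL+mR=945/208 → advance +1; mR−mL=225/208 → turn +1·90°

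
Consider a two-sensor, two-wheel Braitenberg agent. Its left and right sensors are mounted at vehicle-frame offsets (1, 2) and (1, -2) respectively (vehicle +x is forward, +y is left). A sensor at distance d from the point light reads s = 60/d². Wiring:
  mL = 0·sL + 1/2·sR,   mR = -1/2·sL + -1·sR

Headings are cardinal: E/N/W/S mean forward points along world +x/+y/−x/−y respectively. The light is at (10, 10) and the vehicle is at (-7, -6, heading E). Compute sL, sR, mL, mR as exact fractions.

15/113 3/29 3/58 -1113/6554

left sensor world pos  = (-6, -4); dL² = 452
right sensor world pos = (-6, -8); dR² = 580
sL = 60/452 = 15/113
sR = 60/580 = 3/29
mL = 0·sL + 1/2·sR = 3/58
mR = -1/2·sL + -1·sR = -1113/6554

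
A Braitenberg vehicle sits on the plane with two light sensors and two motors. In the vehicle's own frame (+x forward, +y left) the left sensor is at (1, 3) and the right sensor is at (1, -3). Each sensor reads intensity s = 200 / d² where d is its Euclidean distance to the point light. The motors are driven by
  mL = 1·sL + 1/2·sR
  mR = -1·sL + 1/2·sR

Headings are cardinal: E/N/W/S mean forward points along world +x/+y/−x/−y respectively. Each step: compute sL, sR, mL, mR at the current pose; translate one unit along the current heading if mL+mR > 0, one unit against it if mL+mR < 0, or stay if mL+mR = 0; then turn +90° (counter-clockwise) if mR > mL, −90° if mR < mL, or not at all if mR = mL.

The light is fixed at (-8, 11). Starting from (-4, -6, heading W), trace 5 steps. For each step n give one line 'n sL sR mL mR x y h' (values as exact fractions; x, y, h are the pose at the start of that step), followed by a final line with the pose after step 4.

n=0: pose=(-4,-6,W); sL=200/409, sR=40/41; mL=16380/16769, mR=-20/16769; mL+mR=40/41 → advance +1; mR−mL=-400/409 → turn -1·90°
n=1: pose=(-5,-6,N); sL=25/32, sR=50/73; mL=2625/2336, mR=-1025/2336; mL+mR=50/73 → advance +1; mR−mL=-25/16 → turn -1·90°
n=2: pose=(-5,-5,E); sL=40/37, sR=200/377; mL=18780/13949, mR=-11380/13949; mL+mR=200/377 → advance +1; mR−mL=-80/37 → turn -1·90°
n=3: pose=(-4,-5,S); sL=100/169, sR=20/29; mL=4590/4901, mR=-1210/4901; mL+mR=20/29 → advance +1; mR−mL=-200/169 → turn -1·90°
n=4: pose=(-4,-6,W); sL=200/409, sR=40/41; mL=16380/16769, mR=-20/16769; mL+mR=40/41 → advance +1; mR−mL=-400/409 → turn -1·90°

0 200/409 40/41 16380/16769 -20/16769 -4 -6 W
1 25/32 50/73 2625/2336 -1025/2336 -5 -6 N
2 40/37 200/377 18780/13949 -11380/13949 -5 -5 E
3 100/169 20/29 4590/4901 -1210/4901 -4 -5 S
4 200/409 40/41 16380/16769 -20/16769 -4 -6 W
final -5 -6 N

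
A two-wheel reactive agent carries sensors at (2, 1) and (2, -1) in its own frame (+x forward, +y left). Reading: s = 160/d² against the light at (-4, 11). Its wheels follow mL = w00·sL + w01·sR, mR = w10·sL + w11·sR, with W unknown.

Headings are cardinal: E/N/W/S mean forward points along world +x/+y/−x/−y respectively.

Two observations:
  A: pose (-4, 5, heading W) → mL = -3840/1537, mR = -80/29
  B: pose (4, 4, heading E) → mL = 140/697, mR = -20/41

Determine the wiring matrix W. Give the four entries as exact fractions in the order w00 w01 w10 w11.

obs A: pose=(-4,5,W) → sL=160/53, sR=160/29, mL=-3840/1537, mR=-80/29
obs B: pose=(4,4,E) → sL=20/17, sR=40/41, mL=140/697, mR=-20/41
sensor matrix S = [[160/53, 160/29], [20/17, 40/41]]; det S = -3798400/1071289
solve [mL_A; mL_B] = S·[w00; w01] and [mR_A; mR_B] = S·[w10; w11]:
  w00 = 1, w01 = -1, w10 = 0, w11 = -1/2

1 -1 0 -1/2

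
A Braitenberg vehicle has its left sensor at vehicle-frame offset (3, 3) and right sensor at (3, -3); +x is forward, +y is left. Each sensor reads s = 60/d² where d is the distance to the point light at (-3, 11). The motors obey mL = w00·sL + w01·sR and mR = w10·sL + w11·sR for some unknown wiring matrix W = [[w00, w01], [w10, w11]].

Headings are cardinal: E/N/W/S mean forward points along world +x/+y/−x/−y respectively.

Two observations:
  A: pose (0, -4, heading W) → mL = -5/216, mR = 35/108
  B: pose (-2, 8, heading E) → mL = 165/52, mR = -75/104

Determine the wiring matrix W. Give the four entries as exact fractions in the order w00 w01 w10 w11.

obs A: pose=(0,-4,W) → sL=5/27, sR=5/12, mL=-5/216, mR=35/108
obs B: pose=(-2,8,E) → sL=15/4, sR=15/13, mL=165/52, mR=-75/104
sensor matrix S = [[5/27, 5/12], [15/4, 15/13]]; det S = -2525/1872
solve [mL_A; mL_B] = S·[w00; w01] and [mR_A; mR_B] = S·[w10; w11]:
  w00 = 1, w01 = -1/2, w10 = -1/2, w11 = 1

1 -1/2 -1/2 1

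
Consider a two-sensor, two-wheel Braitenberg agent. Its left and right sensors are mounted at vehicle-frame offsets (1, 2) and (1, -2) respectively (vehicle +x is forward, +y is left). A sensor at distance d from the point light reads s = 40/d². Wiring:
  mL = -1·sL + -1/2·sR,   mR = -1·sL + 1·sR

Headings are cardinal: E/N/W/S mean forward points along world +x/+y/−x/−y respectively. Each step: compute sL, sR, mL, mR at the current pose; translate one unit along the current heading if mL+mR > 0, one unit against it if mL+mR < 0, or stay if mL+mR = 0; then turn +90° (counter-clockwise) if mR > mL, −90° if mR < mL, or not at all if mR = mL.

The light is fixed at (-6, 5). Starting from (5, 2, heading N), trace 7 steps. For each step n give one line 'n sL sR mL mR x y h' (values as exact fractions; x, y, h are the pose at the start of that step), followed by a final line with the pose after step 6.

0 8/17 40/173 -1724/2941 -704/2941 5 2 N
1 5/17 5/13 -215/442 20/221 5 1 W
2 40/221 8/25 -1884/5525 768/5525 6 1 S
3 4/17 20/97 -558/1649 -48/1649 6 2 E
4 8/17 40/173 -1724/2941 -704/2941 5 2 N
5 5/17 5/13 -215/442 20/221 5 1 W
6 40/221 8/25 -1884/5525 768/5525 6 1 S
final 6 2 E

n=0: pose=(5,2,N); sL=8/17, sR=40/173; mL=-1724/2941, mR=-704/2941; mL+mR=-2428/2941 → advance -1; mR−mL=60/173 → turn +1·90°
n=1: pose=(5,1,W); sL=5/17, sR=5/13; mL=-215/442, mR=20/221; mL+mR=-175/442 → advance -1; mR−mL=15/26 → turn +1·90°
n=2: pose=(6,1,S); sL=40/221, sR=8/25; mL=-1884/5525, mR=768/5525; mL+mR=-1116/5525 → advance -1; mR−mL=12/25 → turn +1·90°
n=3: pose=(6,2,E); sL=4/17, sR=20/97; mL=-558/1649, mR=-48/1649; mL+mR=-606/1649 → advance -1; mR−mL=30/97 → turn +1·90°
n=4: pose=(5,2,N); sL=8/17, sR=40/173; mL=-1724/2941, mR=-704/2941; mL+mR=-2428/2941 → advance -1; mR−mL=60/173 → turn +1·90°
n=5: pose=(5,1,W); sL=5/17, sR=5/13; mL=-215/442, mR=20/221; mL+mR=-175/442 → advance -1; mR−mL=15/26 → turn +1·90°
n=6: pose=(6,1,S); sL=40/221, sR=8/25; mL=-1884/5525, mR=768/5525; mL+mR=-1116/5525 → advance -1; mR−mL=12/25 → turn +1·90°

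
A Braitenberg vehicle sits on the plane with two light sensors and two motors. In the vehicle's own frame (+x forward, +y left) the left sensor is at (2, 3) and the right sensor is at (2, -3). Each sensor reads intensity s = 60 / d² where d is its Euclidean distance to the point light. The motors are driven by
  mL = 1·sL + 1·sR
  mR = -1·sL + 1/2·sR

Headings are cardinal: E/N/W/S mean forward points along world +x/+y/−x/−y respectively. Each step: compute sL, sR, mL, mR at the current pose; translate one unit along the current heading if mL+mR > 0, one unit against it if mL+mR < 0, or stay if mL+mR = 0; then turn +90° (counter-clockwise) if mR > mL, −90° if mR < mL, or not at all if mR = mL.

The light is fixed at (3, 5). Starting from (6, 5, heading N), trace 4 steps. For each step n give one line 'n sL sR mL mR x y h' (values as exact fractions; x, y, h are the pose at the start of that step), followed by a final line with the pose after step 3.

n=0: pose=(6,5,N); sL=15, sR=3/2; mL=33/2, mR=-57/4; mL+mR=9/4 → advance +1; mR−mL=-123/4 → turn -1·90°
n=1: pose=(6,6,E); sL=60/41, sR=60/29; mL=4200/1189, mR=-510/1189; mL+mR=90/29 → advance +1; mR−mL=-4710/1189 → turn -1·90°
n=2: pose=(7,6,S); sL=6/5, sR=30; mL=156/5, mR=69/5; mL+mR=45 → advance +1; mR−mL=-87/5 → turn -1·90°
n=3: pose=(7,5,W); sL=60/13, sR=60/13; mL=120/13, mR=-30/13; mL+mR=90/13 → advance +1; mR−mL=-150/13 → turn -1·90°

0 15 3/2 33/2 -57/4 6 5 N
1 60/41 60/29 4200/1189 -510/1189 6 6 E
2 6/5 30 156/5 69/5 7 6 S
3 60/13 60/13 120/13 -30/13 7 5 W
final 6 5 N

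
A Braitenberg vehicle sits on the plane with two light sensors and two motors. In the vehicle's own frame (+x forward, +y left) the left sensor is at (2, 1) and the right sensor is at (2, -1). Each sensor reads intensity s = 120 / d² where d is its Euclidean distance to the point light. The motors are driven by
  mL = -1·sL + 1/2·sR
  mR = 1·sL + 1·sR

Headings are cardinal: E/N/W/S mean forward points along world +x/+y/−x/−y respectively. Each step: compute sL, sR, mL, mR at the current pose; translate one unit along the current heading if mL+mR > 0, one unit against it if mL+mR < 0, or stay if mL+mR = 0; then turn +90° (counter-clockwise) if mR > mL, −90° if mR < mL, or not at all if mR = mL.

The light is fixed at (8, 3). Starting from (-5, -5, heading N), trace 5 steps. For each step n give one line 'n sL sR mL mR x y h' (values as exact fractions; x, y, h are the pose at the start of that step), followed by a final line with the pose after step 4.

0 15/29 2/3 -16/87 103/87 -5 -5 N
1 120/289 40/87 -4660/25143 22000/25143 -5 -4 W
2 12/25 20/51 -362/1275 1112/1275 -6 -4 S
3 120/193 8/15 -1028/2895 3344/2895 -6 -5 E
4 15/29 2/3 -16/87 103/87 -5 -5 N
final -5 -4 W

n=0: pose=(-5,-5,N); sL=15/29, sR=2/3; mL=-16/87, mR=103/87; mL+mR=1 → advance +1; mR−mL=119/87 → turn +1·90°
n=1: pose=(-5,-4,W); sL=120/289, sR=40/87; mL=-4660/25143, mR=22000/25143; mL+mR=20/29 → advance +1; mR−mL=26660/25143 → turn +1·90°
n=2: pose=(-6,-4,S); sL=12/25, sR=20/51; mL=-362/1275, mR=1112/1275; mL+mR=10/17 → advance +1; mR−mL=1474/1275 → turn +1·90°
n=3: pose=(-6,-5,E); sL=120/193, sR=8/15; mL=-1028/2895, mR=3344/2895; mL+mR=4/5 → advance +1; mR−mL=4372/2895 → turn +1·90°
n=4: pose=(-5,-5,N); sL=15/29, sR=2/3; mL=-16/87, mR=103/87; mL+mR=1 → advance +1; mR−mL=119/87 → turn +1·90°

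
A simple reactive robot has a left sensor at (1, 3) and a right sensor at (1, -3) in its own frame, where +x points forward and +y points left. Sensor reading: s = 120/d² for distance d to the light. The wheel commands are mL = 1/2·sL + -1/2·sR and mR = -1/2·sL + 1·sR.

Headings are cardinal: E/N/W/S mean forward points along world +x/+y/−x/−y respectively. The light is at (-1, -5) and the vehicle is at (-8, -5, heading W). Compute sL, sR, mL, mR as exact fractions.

120/73 120/73 0 60/73

left sensor world pos  = (-9, -8); dL² = 73
right sensor world pos = (-9, -2); dR² = 73
sL = 120/73 = 120/73
sR = 120/73 = 120/73
mL = 1/2·sL + -1/2·sR = 0
mR = -1/2·sL + 1·sR = 60/73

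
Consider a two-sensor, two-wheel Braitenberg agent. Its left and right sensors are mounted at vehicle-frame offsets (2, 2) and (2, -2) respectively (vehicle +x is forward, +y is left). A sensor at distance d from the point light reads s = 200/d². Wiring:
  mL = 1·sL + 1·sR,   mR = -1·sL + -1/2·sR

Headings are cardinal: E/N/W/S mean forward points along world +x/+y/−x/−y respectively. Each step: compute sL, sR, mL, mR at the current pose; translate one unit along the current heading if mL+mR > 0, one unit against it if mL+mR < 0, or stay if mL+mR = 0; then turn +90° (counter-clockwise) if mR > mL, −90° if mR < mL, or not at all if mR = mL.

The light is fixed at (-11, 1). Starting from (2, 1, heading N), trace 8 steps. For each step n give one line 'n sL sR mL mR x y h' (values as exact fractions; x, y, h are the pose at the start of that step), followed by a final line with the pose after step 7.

n=0: pose=(2,1,N); sL=8/5, sR=200/229; mL=2832/1145, mR=-2332/1145; mL+mR=100/229 → advance +1; mR−mL=-5164/1145 → turn -1·90°
n=1: pose=(2,2,E); sL=100/117, sR=100/113; mL=23000/13221, mR=-17150/13221; mL+mR=50/113 → advance +1; mR−mL=-40150/13221 → turn -1·90°
n=2: pose=(3,2,S); sL=200/257, sR=40/29; mL=16080/7453, mR=-10940/7453; mL+mR=20/29 → advance +1; mR−mL=-27020/7453 → turn -1·90°
n=3: pose=(3,1,W); sL=50/37, sR=50/37; mL=100/37, mR=-75/37; mL+mR=25/37 → advance +1; mR−mL=-175/37 → turn -1·90°
n=4: pose=(2,1,N); sL=8/5, sR=200/229; mL=2832/1145, mR=-2332/1145; mL+mR=100/229 → advance +1; mR−mL=-5164/1145 → turn -1·90°
n=5: pose=(2,2,E); sL=100/117, sR=100/113; mL=23000/13221, mR=-17150/13221; mL+mR=50/113 → advance +1; mR−mL=-40150/13221 → turn -1·90°
n=6: pose=(3,2,S); sL=200/257, sR=40/29; mL=16080/7453, mR=-10940/7453; mL+mR=20/29 → advance +1; mR−mL=-27020/7453 → turn -1·90°
n=7: pose=(3,1,W); sL=50/37, sR=50/37; mL=100/37, mR=-75/37; mL+mR=25/37 → advance +1; mR−mL=-175/37 → turn -1·90°

0 8/5 200/229 2832/1145 -2332/1145 2 1 N
1 100/117 100/113 23000/13221 -17150/13221 2 2 E
2 200/257 40/29 16080/7453 -10940/7453 3 2 S
3 50/37 50/37 100/37 -75/37 3 1 W
4 8/5 200/229 2832/1145 -2332/1145 2 1 N
5 100/117 100/113 23000/13221 -17150/13221 2 2 E
6 200/257 40/29 16080/7453 -10940/7453 3 2 S
7 50/37 50/37 100/37 -75/37 3 1 W
final 2 1 N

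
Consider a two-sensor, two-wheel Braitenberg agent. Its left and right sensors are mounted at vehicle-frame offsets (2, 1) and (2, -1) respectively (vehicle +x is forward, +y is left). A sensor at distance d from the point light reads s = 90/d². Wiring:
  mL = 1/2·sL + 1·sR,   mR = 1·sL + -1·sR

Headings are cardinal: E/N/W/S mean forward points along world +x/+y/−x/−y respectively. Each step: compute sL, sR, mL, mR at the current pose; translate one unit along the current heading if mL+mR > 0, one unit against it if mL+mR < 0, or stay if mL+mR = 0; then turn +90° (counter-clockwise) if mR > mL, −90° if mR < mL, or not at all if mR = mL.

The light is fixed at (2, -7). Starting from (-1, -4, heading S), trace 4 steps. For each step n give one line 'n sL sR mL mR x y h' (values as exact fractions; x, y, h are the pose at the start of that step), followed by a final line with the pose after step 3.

0 18 90/17 243/17 216/17 -1 -4 S
1 45/13 45/17 1935/442 180/221 -1 -5 W
2 90/41 18/5 963/205 -288/205 -2 -5 N
3 9/2 45/4 27/2 -27/4 -2 -4 E
final -1 -4 S

n=0: pose=(-1,-4,S); sL=18, sR=90/17; mL=243/17, mR=216/17; mL+mR=27 → advance +1; mR−mL=-27/17 → turn -1·90°
n=1: pose=(-1,-5,W); sL=45/13, sR=45/17; mL=1935/442, mR=180/221; mL+mR=135/26 → advance +1; mR−mL=-1575/442 → turn -1·90°
n=2: pose=(-2,-5,N); sL=90/41, sR=18/5; mL=963/205, mR=-288/205; mL+mR=135/41 → advance +1; mR−mL=-1251/205 → turn -1·90°
n=3: pose=(-2,-4,E); sL=9/2, sR=45/4; mL=27/2, mR=-27/4; mL+mR=27/4 → advance +1; mR−mL=-81/4 → turn -1·90°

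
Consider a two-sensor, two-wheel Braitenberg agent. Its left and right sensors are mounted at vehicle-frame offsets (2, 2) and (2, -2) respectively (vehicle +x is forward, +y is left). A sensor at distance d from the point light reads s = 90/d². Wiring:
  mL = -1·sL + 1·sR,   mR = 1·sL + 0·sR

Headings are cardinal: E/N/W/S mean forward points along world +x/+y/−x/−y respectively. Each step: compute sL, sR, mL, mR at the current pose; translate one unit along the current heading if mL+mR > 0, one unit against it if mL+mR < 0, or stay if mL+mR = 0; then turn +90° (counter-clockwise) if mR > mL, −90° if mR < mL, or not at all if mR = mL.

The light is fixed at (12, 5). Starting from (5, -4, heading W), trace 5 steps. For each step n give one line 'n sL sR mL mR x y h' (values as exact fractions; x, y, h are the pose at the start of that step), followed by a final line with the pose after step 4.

n=0: pose=(5,-4,W); sL=45/101, sR=9/13; mL=324/1313, mR=45/101; mL+mR=9/13 → advance +1; mR−mL=261/1313 → turn +1·90°
n=1: pose=(4,-4,S); sL=90/157, sR=90/221; mL=-5760/34697, mR=90/157; mL+mR=90/221 → advance +1; mR−mL=25650/34697 → turn +1·90°
n=2: pose=(4,-5,E); sL=9/10, sR=1/2; mL=-2/5, mR=9/10; mL+mR=1/2 → advance +1; mR−mL=13/10 → turn +1·90°
n=3: pose=(5,-5,N); sL=18/29, sR=90/89; mL=1008/2581, mR=18/29; mL+mR=90/89 → advance +1; mR−mL=594/2581 → turn +1·90°
n=4: pose=(5,-4,W); sL=45/101, sR=9/13; mL=324/1313, mR=45/101; mL+mR=9/13 → advance +1; mR−mL=261/1313 → turn +1·90°

0 45/101 9/13 324/1313 45/101 5 -4 W
1 90/157 90/221 -5760/34697 90/157 4 -4 S
2 9/10 1/2 -2/5 9/10 4 -5 E
3 18/29 90/89 1008/2581 18/29 5 -5 N
4 45/101 9/13 324/1313 45/101 5 -4 W
final 4 -4 S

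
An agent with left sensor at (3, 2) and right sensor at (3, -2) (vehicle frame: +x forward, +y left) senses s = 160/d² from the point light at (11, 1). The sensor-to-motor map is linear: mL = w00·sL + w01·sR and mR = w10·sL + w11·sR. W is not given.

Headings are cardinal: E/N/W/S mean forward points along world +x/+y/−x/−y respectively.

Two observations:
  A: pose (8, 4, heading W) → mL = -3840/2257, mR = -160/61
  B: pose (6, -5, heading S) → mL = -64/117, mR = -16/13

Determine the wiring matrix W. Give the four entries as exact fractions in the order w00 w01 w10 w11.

obs A: pose=(8,4,W) → sL=160/37, sR=160/61, mL=-3840/2257, mR=-160/61
obs B: pose=(6,-5,S) → sL=16/9, sR=16/13, mL=-64/117, mR=-16/13
sensor matrix S = [[160/37, 160/61], [16/9, 16/13]]; det S = 174080/264069
solve [mL_A; mL_B] = S·[w00; w01] and [mR_A; mR_B] = S·[w10; w11]:
  w00 = -1, w01 = 1, w10 = 0, w11 = -1

-1 1 0 -1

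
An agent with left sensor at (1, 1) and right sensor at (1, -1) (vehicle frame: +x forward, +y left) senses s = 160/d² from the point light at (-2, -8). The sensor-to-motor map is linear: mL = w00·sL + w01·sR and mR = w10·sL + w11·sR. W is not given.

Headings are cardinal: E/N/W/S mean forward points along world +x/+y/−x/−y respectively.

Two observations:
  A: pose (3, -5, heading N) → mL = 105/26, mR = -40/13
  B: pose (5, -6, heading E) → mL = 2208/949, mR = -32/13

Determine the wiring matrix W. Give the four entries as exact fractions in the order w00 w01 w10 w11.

1/2 1/2 0 -1

obs A: pose=(3,-5,N) → sL=5, sR=40/13, mL=105/26, mR=-40/13
obs B: pose=(5,-6,E) → sL=160/73, sR=32/13, mL=2208/949, mR=-32/13
sensor matrix S = [[5, 40/13], [160/73, 32/13]]; det S = 5280/949
solve [mL_A; mL_B] = S·[w00; w01] and [mR_A; mR_B] = S·[w10; w11]:
  w00 = 1/2, w01 = 1/2, w10 = 0, w11 = -1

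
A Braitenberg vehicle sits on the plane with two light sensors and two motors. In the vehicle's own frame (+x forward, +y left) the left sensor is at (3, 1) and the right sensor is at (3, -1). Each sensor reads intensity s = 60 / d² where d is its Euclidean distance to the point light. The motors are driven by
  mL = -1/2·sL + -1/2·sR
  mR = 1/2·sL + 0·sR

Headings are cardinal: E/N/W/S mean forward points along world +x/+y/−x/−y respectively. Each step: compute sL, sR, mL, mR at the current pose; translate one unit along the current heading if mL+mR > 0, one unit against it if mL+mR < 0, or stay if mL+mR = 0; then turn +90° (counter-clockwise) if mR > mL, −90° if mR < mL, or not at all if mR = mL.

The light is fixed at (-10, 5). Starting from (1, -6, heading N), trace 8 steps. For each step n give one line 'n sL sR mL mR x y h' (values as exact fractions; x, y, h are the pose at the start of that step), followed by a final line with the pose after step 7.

0 15/41 15/52 -1395/4264 15/82 1 -6 N
1 60/233 12/37 -2508/8621 30/233 1 -7 W
2 30/197 30/173 -5550/34081 15/197 2 -7 S
3 12/65 20/123 -1388/7995 6/65 2 -6 E
4 15/41 15/52 -1395/4264 15/82 1 -6 N
5 60/233 12/37 -2508/8621 30/233 1 -7 W
6 30/197 30/173 -5550/34081 15/197 2 -7 S
7 12/65 20/123 -1388/7995 6/65 2 -6 E
final 1 -6 N

n=0: pose=(1,-6,N); sL=15/41, sR=15/52; mL=-1395/4264, mR=15/82; mL+mR=-15/104 → advance -1; mR−mL=2175/4264 → turn +1·90°
n=1: pose=(1,-7,W); sL=60/233, sR=12/37; mL=-2508/8621, mR=30/233; mL+mR=-6/37 → advance -1; mR−mL=3618/8621 → turn +1·90°
n=2: pose=(2,-7,S); sL=30/197, sR=30/173; mL=-5550/34081, mR=15/197; mL+mR=-15/173 → advance -1; mR−mL=8145/34081 → turn +1·90°
n=3: pose=(2,-6,E); sL=12/65, sR=20/123; mL=-1388/7995, mR=6/65; mL+mR=-10/123 → advance -1; mR−mL=2126/7995 → turn +1·90°
n=4: pose=(1,-6,N); sL=15/41, sR=15/52; mL=-1395/4264, mR=15/82; mL+mR=-15/104 → advance -1; mR−mL=2175/4264 → turn +1·90°
n=5: pose=(1,-7,W); sL=60/233, sR=12/37; mL=-2508/8621, mR=30/233; mL+mR=-6/37 → advance -1; mR−mL=3618/8621 → turn +1·90°
n=6: pose=(2,-7,S); sL=30/197, sR=30/173; mL=-5550/34081, mR=15/197; mL+mR=-15/173 → advance -1; mR−mL=8145/34081 → turn +1·90°
n=7: pose=(2,-6,E); sL=12/65, sR=20/123; mL=-1388/7995, mR=6/65; mL+mR=-10/123 → advance -1; mR−mL=2126/7995 → turn +1·90°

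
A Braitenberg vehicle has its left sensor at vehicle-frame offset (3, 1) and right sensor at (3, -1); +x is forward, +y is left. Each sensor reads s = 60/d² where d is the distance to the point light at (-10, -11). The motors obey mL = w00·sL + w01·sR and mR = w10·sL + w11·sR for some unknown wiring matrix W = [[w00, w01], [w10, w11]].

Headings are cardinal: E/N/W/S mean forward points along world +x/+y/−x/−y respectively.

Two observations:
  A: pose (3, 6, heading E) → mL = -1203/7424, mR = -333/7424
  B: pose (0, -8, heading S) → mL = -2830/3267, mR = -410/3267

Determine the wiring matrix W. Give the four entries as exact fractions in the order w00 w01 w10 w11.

-1 -1/2 -1 1/2

obs A: pose=(3,6,E) → sL=3/29, sR=15/128, mL=-1203/7424, mR=-333/7424
obs B: pose=(0,-8,S) → sL=60/121, sR=20/27, mL=-2830/3267, mR=-410/3267
sensor matrix S = [[3/29, 15/128], [60/121, 20/27]]; det S = 18715/1010592
solve [mL_A; mL_B] = S·[w00; w01] and [mR_A; mR_B] = S·[w10; w11]:
  w00 = -1, w01 = -1/2, w10 = -1, w11 = 1/2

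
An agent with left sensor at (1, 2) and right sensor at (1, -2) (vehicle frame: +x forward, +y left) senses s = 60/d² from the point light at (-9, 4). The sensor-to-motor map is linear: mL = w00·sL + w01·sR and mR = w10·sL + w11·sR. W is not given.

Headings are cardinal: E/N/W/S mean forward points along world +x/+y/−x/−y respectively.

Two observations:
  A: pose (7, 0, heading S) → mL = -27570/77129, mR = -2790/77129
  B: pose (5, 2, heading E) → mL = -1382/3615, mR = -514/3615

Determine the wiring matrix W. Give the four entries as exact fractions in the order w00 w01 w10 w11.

obs A: pose=(7,0,S) → sL=60/349, sR=60/221, mL=-27570/77129, mR=-2790/77129
obs B: pose=(5,2,E) → sL=4/15, sR=60/241, mL=-1382/3615, mR=-514/3615
sensor matrix S = [[60/349, 60/221], [4/15, 60/241]]; det S = -550144/18588089
solve [mL_A; mL_B] = S·[w00; w01] and [mR_A; mR_B] = S·[w10; w11]:
  w00 = -1/2, w01 = -1, w10 = -1, w11 = 1/2

-1/2 -1 -1 1/2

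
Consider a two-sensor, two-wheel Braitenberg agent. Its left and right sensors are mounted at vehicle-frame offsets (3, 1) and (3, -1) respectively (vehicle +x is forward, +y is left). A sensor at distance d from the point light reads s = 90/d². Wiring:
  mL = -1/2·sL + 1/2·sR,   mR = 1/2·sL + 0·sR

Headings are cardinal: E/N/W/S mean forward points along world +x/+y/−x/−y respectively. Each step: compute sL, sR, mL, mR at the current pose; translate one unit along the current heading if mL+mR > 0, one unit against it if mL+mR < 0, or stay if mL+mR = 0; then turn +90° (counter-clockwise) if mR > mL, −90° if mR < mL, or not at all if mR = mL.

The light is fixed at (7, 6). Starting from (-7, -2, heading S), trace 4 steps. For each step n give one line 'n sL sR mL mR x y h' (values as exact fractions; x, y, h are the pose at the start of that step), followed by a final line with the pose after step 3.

n=0: pose=(-7,-2,S); sL=9/29, sR=45/173; mL=-126/5017, mR=9/58; mL+mR=45/346 → advance +1; mR−mL=1809/10034 → turn +1·90°
n=1: pose=(-7,-3,E); sL=18/37, sR=90/221; mL=-324/8177, mR=9/37; mL+mR=45/221 → advance +1; mR−mL=2313/8177 → turn +1·90°
n=2: pose=(-6,-3,N); sL=45/116, sR=1/2; mL=13/232, mR=45/232; mL+mR=1/4 → advance +1; mR−mL=4/29 → turn +1·90°
n=3: pose=(-6,-2,W); sL=90/337, sR=18/61; mL=288/20557, mR=45/337; mL+mR=9/61 → advance +1; mR−mL=2457/20557 → turn +1·90°

0 9/29 45/173 -126/5017 9/58 -7 -2 S
1 18/37 90/221 -324/8177 9/37 -7 -3 E
2 45/116 1/2 13/232 45/232 -6 -3 N
3 90/337 18/61 288/20557 45/337 -6 -2 W
final -7 -2 S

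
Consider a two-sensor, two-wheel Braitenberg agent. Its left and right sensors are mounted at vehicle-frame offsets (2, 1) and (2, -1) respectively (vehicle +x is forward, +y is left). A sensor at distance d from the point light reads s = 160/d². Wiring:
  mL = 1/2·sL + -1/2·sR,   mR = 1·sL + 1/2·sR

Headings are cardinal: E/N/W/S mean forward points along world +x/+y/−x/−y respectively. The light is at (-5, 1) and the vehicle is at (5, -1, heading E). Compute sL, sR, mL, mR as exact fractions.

left sensor world pos  = (7, 0); dL² = 145
right sensor world pos = (7, -2); dR² = 153
sL = 160/145 = 32/29
sR = 160/153 = 160/153
mL = 1/2·sL + -1/2·sR = 128/4437
mR = 1·sL + 1/2·sR = 7216/4437

32/29 160/153 128/4437 7216/4437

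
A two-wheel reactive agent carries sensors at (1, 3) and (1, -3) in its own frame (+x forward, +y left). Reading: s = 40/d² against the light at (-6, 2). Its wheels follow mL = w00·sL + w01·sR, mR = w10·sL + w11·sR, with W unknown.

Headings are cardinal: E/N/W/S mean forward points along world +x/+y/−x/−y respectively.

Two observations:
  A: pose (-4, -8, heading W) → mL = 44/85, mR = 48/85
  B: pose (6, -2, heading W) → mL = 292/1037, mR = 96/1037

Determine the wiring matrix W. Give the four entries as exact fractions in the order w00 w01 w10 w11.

1/2 1/2 -1 1

obs A: pose=(-4,-8,W) → sL=4/17, sR=4/5, mL=44/85, mR=48/85
obs B: pose=(6,-2,W) → sL=4/17, sR=20/61, mL=292/1037, mR=96/1037
sensor matrix S = [[4/17, 4/5], [4/17, 20/61]]; det S = -576/5185
solve [mL_A; mL_B] = S·[w00; w01] and [mR_A; mR_B] = S·[w10; w11]:
  w00 = 1/2, w01 = 1/2, w10 = -1, w11 = 1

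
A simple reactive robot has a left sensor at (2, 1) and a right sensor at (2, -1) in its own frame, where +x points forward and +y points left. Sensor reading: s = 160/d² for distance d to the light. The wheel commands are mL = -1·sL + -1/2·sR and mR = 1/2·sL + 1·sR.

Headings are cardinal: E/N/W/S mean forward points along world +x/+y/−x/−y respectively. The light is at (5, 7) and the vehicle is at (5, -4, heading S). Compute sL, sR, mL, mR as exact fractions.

left sensor world pos  = (6, -6); dL² = 170
right sensor world pos = (4, -6); dR² = 170
sL = 160/170 = 16/17
sR = 160/170 = 16/17
mL = -1·sL + -1/2·sR = -24/17
mR = 1/2·sL + 1·sR = 24/17

16/17 16/17 -24/17 24/17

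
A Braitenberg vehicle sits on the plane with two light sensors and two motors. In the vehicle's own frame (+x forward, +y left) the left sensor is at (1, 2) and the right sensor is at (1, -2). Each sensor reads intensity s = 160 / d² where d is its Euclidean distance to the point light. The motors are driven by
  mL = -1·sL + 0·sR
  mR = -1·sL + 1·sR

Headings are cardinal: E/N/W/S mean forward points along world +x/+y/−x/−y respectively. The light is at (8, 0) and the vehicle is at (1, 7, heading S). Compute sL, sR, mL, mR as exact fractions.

left sensor world pos  = (3, 6); dL² = 61
right sensor world pos = (-1, 6); dR² = 117
sL = 160/61 = 160/61
sR = 160/117 = 160/117
mL = -1·sL + 0·sR = -160/61
mR = -1·sL + 1·sR = -8960/7137

160/61 160/117 -160/61 -8960/7137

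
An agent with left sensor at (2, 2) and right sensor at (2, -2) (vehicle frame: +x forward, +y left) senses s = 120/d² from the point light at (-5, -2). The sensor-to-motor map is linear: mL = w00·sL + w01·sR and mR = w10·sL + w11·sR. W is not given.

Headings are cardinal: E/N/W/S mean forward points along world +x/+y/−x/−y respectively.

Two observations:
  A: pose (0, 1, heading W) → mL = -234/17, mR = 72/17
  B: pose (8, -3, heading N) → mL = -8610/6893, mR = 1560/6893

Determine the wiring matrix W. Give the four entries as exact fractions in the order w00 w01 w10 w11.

-1 -1/2 1/2 -1/2

obs A: pose=(0,1,W) → sL=12, sR=60/17, mL=-234/17, mR=72/17
obs B: pose=(8,-3,N) → sL=60/61, sR=60/113, mL=-8610/6893, mR=1560/6893
sensor matrix S = [[12, 60/17], [60/61, 60/113]]; det S = 339840/117181
solve [mL_A; mL_B] = S·[w00; w01] and [mR_A; mR_B] = S·[w10; w11]:
  w00 = -1, w01 = -1/2, w10 = 1/2, w11 = -1/2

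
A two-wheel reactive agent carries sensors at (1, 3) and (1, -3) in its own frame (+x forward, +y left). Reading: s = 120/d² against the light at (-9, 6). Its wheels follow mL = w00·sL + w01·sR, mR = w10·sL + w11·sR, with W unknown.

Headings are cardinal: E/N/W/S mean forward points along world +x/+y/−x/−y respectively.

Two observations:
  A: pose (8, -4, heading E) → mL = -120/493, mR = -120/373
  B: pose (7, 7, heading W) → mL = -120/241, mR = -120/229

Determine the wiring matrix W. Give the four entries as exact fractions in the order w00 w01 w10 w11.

obs A: pose=(8,-4,E) → sL=120/373, sR=120/493, mL=-120/493, mR=-120/373
obs B: pose=(7,7,W) → sL=120/229, sR=120/241, mL=-120/241, mR=-120/229
sensor matrix S = [[120/373, 120/493], [120/229, 120/241]]; det S = 331257600/10148650021
solve [mL_A; mL_B] = S·[w00; w01] and [mR_A; mR_B] = S·[w10; w11]:
  w00 = 0, w01 = -1, w10 = -1, w11 = 0

0 -1 -1 0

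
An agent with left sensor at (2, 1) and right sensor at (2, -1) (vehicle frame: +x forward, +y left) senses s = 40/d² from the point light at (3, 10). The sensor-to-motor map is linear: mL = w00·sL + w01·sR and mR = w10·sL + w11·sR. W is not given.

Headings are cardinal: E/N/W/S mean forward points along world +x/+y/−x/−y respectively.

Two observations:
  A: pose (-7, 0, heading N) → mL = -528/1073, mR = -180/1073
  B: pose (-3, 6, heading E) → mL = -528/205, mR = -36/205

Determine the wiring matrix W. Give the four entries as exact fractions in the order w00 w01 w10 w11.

obs A: pose=(-7,0,N) → sL=8/37, sR=8/29, mL=-528/1073, mR=-180/1073
obs B: pose=(-3,6,E) → sL=8/5, sR=40/41, mL=-528/205, mR=-36/205
sensor matrix S = [[8/37, 8/29], [8/5, 40/41]]; det S = -50688/219965
solve [mL_A; mL_B] = S·[w00; w01] and [mR_A; mR_B] = S·[w10; w11]:
  w00 = -1, w01 = -1, w10 = 1/2, w11 = -1

-1 -1 1/2 -1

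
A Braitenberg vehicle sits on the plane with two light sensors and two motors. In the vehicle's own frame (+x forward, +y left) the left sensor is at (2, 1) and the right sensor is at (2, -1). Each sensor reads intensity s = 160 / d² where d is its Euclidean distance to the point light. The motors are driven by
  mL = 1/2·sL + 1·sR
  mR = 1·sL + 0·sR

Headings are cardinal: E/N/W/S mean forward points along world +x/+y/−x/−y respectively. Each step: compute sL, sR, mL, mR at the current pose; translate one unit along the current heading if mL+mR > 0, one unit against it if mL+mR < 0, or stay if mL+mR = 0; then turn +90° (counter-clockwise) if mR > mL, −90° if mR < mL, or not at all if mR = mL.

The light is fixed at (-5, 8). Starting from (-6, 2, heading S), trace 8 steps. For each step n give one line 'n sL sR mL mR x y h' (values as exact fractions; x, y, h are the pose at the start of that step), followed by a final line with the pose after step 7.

0 5/2 40/17 245/68 5/2 -6 2 S
1 160/73 32/9 3056/657 160/73 -6 1 W
2 80/17 80/13 1880/221 80/17 -7 1 N
3 32/5 160/49 1584/245 32/5 -7 2 E
4 5/2 40/17 245/68 5/2 -6 2 S
5 160/73 32/9 3056/657 160/73 -6 1 W
6 80/17 80/13 1880/221 80/17 -7 1 N
7 32/5 160/49 1584/245 32/5 -7 2 E
final -6 2 S

n=0: pose=(-6,2,S); sL=5/2, sR=40/17; mL=245/68, mR=5/2; mL+mR=415/68 → advance +1; mR−mL=-75/68 → turn -1·90°
n=1: pose=(-6,1,W); sL=160/73, sR=32/9; mL=3056/657, mR=160/73; mL+mR=4496/657 → advance +1; mR−mL=-1616/657 → turn -1·90°
n=2: pose=(-7,1,N); sL=80/17, sR=80/13; mL=1880/221, mR=80/17; mL+mR=2920/221 → advance +1; mR−mL=-840/221 → turn -1·90°
n=3: pose=(-7,2,E); sL=32/5, sR=160/49; mL=1584/245, mR=32/5; mL+mR=3152/245 → advance +1; mR−mL=-16/245 → turn -1·90°
n=4: pose=(-6,2,S); sL=5/2, sR=40/17; mL=245/68, mR=5/2; mL+mR=415/68 → advance +1; mR−mL=-75/68 → turn -1·90°
n=5: pose=(-6,1,W); sL=160/73, sR=32/9; mL=3056/657, mR=160/73; mL+mR=4496/657 → advance +1; mR−mL=-1616/657 → turn -1·90°
n=6: pose=(-7,1,N); sL=80/17, sR=80/13; mL=1880/221, mR=80/17; mL+mR=2920/221 → advance +1; mR−mL=-840/221 → turn -1·90°
n=7: pose=(-7,2,E); sL=32/5, sR=160/49; mL=1584/245, mR=32/5; mL+mR=3152/245 → advance +1; mR−mL=-16/245 → turn -1·90°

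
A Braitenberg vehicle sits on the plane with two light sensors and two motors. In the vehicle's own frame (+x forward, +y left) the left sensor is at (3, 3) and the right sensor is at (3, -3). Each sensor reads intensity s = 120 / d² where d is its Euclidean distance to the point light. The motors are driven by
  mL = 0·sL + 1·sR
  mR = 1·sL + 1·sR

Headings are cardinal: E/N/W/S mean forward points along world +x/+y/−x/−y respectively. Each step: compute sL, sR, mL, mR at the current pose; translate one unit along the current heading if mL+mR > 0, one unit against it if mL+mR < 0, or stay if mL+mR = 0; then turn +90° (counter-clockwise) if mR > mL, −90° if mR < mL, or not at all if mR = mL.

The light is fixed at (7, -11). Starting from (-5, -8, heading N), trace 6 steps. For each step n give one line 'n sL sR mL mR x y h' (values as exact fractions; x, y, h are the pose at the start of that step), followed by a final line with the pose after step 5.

0 40/87 40/39 40/39 560/377 -5 -8 N
1 60/113 60/137 60/137 15000/15481 -5 -7 W
2 120/101 120/257 120/257 42960/25957 -6 -7 S
3 15/17 6/5 6/5 177/85 -6 -8 E
4 40/87 40/39 40/39 560/377 -5 -8 N
5 60/113 60/137 60/137 15000/15481 -5 -7 W
final -6 -7 S

n=0: pose=(-5,-8,N); sL=40/87, sR=40/39; mL=40/39, mR=560/377; mL+mR=2840/1131 → advance +1; mR−mL=40/87 → turn +1·90°
n=1: pose=(-5,-7,W); sL=60/113, sR=60/137; mL=60/137, mR=15000/15481; mL+mR=21780/15481 → advance +1; mR−mL=60/113 → turn +1·90°
n=2: pose=(-6,-7,S); sL=120/101, sR=120/257; mL=120/257, mR=42960/25957; mL+mR=55080/25957 → advance +1; mR−mL=120/101 → turn +1·90°
n=3: pose=(-6,-8,E); sL=15/17, sR=6/5; mL=6/5, mR=177/85; mL+mR=279/85 → advance +1; mR−mL=15/17 → turn +1·90°
n=4: pose=(-5,-8,N); sL=40/87, sR=40/39; mL=40/39, mR=560/377; mL+mR=2840/1131 → advance +1; mR−mL=40/87 → turn +1·90°
n=5: pose=(-5,-7,W); sL=60/113, sR=60/137; mL=60/137, mR=15000/15481; mL+mR=21780/15481 → advance +1; mR−mL=60/113 → turn +1·90°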